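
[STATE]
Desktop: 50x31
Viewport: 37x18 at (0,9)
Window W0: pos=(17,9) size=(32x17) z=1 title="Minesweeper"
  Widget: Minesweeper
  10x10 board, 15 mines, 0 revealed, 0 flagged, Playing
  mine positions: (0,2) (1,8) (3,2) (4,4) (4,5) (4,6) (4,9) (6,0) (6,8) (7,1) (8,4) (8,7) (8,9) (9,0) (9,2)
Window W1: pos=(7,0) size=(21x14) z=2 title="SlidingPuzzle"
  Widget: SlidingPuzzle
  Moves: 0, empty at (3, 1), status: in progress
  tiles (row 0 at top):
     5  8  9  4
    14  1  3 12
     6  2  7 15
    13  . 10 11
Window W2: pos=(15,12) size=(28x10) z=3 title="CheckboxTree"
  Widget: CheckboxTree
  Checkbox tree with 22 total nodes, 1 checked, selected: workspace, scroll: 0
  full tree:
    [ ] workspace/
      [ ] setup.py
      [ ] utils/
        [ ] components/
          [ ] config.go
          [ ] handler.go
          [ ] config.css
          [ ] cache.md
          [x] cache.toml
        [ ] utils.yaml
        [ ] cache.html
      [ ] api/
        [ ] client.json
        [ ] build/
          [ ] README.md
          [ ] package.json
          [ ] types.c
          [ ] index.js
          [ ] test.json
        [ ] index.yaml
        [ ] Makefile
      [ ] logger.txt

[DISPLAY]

       ┃├────┼────┼────┼───┃━━━━━━━━━
       ┃│ 13 │    │ 10 │ 11┃er       
       ┃└────┴────┴────┴───┃─────────
       ┃Moves: ┏━━━━━━━━━━━━━━━━━━━━━
       ┗━━━━━━━┃ CheckboxTree        
               ┠─────────────────────
               ┃>[-] workspace/      
               ┃   [ ] setup.py      
               ┃   [-] utils/        
               ┃     [-] components/ 
               ┃       [ ] config.go 
               ┃       [ ] handler.go
               ┗━━━━━━━━━━━━━━━━━━━━━
                 ┃                   
                 ┃                   
                 ┃                   
                 ┗━━━━━━━━━━━━━━━━━━━
                                     


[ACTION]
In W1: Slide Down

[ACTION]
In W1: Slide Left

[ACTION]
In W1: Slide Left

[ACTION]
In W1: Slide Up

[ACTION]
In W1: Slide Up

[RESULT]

       ┃├────┼────┼────┼───┃━━━━━━━━━
       ┃│ 13 │  2 │ 10 │   ┃er       
       ┃└────┴────┴────┴───┃─────────
       ┃Moves: ┏━━━━━━━━━━━━━━━━━━━━━
       ┗━━━━━━━┃ CheckboxTree        
               ┠─────────────────────
               ┃>[-] workspace/      
               ┃   [ ] setup.py      
               ┃   [-] utils/        
               ┃     [-] components/ 
               ┃       [ ] config.go 
               ┃       [ ] handler.go
               ┗━━━━━━━━━━━━━━━━━━━━━
                 ┃                   
                 ┃                   
                 ┃                   
                 ┗━━━━━━━━━━━━━━━━━━━
                                     


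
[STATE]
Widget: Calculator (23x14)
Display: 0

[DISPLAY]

                      0
┌───┬───┬───┬───┐      
│ 7 │ 8 │ 9 │ ÷ │      
├───┼───┼───┼───┤      
│ 4 │ 5 │ 6 │ × │      
├───┼───┼───┼───┤      
│ 1 │ 2 │ 3 │ - │      
├───┼───┼───┼───┤      
│ 0 │ . │ = │ + │      
├───┼───┼───┼───┤      
│ C │ MC│ MR│ M+│      
└───┴───┴───┴───┘      
                       
                       


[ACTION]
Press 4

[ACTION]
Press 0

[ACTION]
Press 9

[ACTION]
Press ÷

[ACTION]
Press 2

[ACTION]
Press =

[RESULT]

                  204.5
┌───┬───┬───┬───┐      
│ 7 │ 8 │ 9 │ ÷ │      
├───┼───┼───┼───┤      
│ 4 │ 5 │ 6 │ × │      
├───┼───┼───┼───┤      
│ 1 │ 2 │ 3 │ - │      
├───┼───┼───┼───┤      
│ 0 │ . │ = │ + │      
├───┼───┼───┼───┤      
│ C │ MC│ MR│ M+│      
└───┴───┴───┴───┘      
                       
                       


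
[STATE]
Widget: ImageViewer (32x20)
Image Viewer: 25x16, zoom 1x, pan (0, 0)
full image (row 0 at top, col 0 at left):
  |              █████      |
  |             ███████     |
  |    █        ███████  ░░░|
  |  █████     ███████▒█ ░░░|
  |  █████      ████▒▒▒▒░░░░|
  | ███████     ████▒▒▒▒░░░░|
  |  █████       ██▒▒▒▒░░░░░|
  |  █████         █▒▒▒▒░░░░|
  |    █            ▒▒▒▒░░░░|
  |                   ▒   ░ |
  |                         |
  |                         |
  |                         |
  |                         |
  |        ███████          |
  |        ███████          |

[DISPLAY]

              █████             
             ███████            
    █        ███████  ░░░       
  █████     ███████▒█ ░░░       
  █████      ████▒▒▒▒░░░░       
 ███████     ████▒▒▒▒░░░░       
  █████       ██▒▒▒▒░░░░░       
  █████         █▒▒▒▒░░░░       
    █            ▒▒▒▒░░░░       
                   ▒   ░        
                                
                                
                                
                                
        ███████                 
        ███████                 
                                
                                
                                
                                


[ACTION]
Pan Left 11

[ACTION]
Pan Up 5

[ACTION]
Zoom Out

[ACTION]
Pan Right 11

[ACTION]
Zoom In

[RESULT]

                 ██████████     
                 ██████████     
               ██████████████   
               ██████████████   
               ██████████████   
               ██████████████   
███          ██████████████▒▒██ 
███          ██████████████▒▒██ 
███            ████████▒▒▒▒▒▒▒▒░
███            ████████▒▒▒▒▒▒▒▒░
█████          ████████▒▒▒▒▒▒▒▒░
█████          ████████▒▒▒▒▒▒▒▒░
███              ████▒▒▒▒▒▒▒▒░░░
███              ████▒▒▒▒▒▒▒▒░░░
███                  ██▒▒▒▒▒▒▒▒░
███                  ██▒▒▒▒▒▒▒▒░
                       ▒▒▒▒▒▒▒▒░
                       ▒▒▒▒▒▒▒▒░
                           ▒▒   
                           ▒▒   


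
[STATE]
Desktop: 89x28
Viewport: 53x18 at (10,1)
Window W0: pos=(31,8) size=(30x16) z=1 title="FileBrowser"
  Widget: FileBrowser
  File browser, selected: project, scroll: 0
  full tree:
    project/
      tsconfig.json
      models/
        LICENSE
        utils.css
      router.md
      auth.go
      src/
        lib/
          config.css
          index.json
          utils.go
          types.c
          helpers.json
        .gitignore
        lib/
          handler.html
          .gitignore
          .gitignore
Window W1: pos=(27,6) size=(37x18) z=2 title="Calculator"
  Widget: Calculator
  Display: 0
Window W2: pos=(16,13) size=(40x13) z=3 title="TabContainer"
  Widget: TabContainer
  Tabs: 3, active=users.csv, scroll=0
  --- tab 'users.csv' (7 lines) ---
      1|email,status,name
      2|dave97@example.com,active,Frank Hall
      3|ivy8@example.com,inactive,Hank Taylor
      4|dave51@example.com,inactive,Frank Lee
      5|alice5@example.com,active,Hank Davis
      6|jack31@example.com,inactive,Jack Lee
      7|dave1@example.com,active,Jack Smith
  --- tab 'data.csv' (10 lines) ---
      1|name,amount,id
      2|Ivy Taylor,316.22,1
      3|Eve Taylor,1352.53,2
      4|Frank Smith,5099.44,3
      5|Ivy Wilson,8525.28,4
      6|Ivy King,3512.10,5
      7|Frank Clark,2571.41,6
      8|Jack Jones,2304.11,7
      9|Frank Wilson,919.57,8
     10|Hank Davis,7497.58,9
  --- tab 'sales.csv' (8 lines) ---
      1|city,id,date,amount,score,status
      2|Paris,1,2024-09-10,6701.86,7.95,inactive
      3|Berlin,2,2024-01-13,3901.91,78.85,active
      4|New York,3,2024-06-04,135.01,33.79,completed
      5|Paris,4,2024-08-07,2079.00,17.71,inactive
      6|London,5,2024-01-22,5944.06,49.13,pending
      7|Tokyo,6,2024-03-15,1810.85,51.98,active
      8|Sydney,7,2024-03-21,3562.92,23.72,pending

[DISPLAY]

                                                     
                                                     
                                                     
                                                     
                                                     
                 ┏━━━━━━━━━━━━━━━━━━━━━━━━━━━━━━━━━━━
                 ┃ Calculator                        
                 ┠───────────────────────────────────
                 ┃                                  0
                 ┃┌───┬───┬───┬───┐                  
                 ┃│ 7 │ 8 │ 9 │ ÷ │                  
                 ┃├───┼───┼───┼───┤                  
      ┏━━━━━━━━━━━━━━━━━━━━━━━━━━━━━━━━━━━━━━┓       
      ┃ TabContainer                         ┃       
      ┠──────────────────────────────────────┨       
      ┃[users.csv]│ data.csv │ sales.csv     ┃       
      ┃──────────────────────────────────────┃       
      ┃email,status,name                     ┃       


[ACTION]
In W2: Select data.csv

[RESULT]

                                                     
                                                     
                                                     
                                                     
                                                     
                 ┏━━━━━━━━━━━━━━━━━━━━━━━━━━━━━━━━━━━
                 ┃ Calculator                        
                 ┠───────────────────────────────────
                 ┃                                  0
                 ┃┌───┬───┬───┬───┐                  
                 ┃│ 7 │ 8 │ 9 │ ÷ │                  
                 ┃├───┼───┼───┼───┤                  
      ┏━━━━━━━━━━━━━━━━━━━━━━━━━━━━━━━━━━━━━━┓       
      ┃ TabContainer                         ┃       
      ┠──────────────────────────────────────┨       
      ┃ users.csv │[data.csv]│ sales.csv     ┃       
      ┃──────────────────────────────────────┃       
      ┃name,amount,id                        ┃       


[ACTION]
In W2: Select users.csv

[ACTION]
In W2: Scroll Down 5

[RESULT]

                                                     
                                                     
                                                     
                                                     
                                                     
                 ┏━━━━━━━━━━━━━━━━━━━━━━━━━━━━━━━━━━━
                 ┃ Calculator                        
                 ┠───────────────────────────────────
                 ┃                                  0
                 ┃┌───┬───┬───┬───┐                  
                 ┃│ 7 │ 8 │ 9 │ ÷ │                  
                 ┃├───┼───┼───┼───┤                  
      ┏━━━━━━━━━━━━━━━━━━━━━━━━━━━━━━━━━━━━━━┓       
      ┃ TabContainer                         ┃       
      ┠──────────────────────────────────────┨       
      ┃[users.csv]│ data.csv │ sales.csv     ┃       
      ┃──────────────────────────────────────┃       
      ┃jack31@example.com,inactive,Jack Lee  ┃       


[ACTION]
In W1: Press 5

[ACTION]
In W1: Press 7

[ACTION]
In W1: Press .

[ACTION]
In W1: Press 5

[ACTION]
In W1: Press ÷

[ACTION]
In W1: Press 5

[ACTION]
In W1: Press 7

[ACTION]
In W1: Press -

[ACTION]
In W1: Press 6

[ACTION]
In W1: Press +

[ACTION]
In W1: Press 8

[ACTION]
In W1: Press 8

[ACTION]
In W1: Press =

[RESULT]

                                                     
                                                     
                                                     
                                                     
                                                     
                 ┏━━━━━━━━━━━━━━━━━━━━━━━━━━━━━━━━━━━
                 ┃ Calculator                        
                 ┠───────────────────────────────────
                 ┃                        83.00877193
                 ┃┌───┬───┬───┬───┐                  
                 ┃│ 7 │ 8 │ 9 │ ÷ │                  
                 ┃├───┼───┼───┼───┤                  
      ┏━━━━━━━━━━━━━━━━━━━━━━━━━━━━━━━━━━━━━━┓       
      ┃ TabContainer                         ┃       
      ┠──────────────────────────────────────┨       
      ┃[users.csv]│ data.csv │ sales.csv     ┃       
      ┃──────────────────────────────────────┃       
      ┃jack31@example.com,inactive,Jack Lee  ┃       


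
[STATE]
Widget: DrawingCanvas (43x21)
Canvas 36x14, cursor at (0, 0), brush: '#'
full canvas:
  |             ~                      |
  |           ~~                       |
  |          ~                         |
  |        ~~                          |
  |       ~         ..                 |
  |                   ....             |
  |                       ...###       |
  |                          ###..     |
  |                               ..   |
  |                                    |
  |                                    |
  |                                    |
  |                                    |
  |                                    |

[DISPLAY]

+            ~                             
           ~~                              
          ~                                
        ~~                                 
       ~         ..                        
                   ....                    
                       ...###              
                          ###..            
                               ..          
                                           
                                           
                                           
                                           
                                           
                                           
                                           
                                           
                                           
                                           
                                           
                                           


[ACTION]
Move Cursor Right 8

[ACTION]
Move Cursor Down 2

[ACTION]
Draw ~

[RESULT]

             ~                             
           ~~                              
        ~ ~                                
        ~~                                 
       ~         ..                        
                   ....                    
                       ...###              
                          ###..            
                               ..          
                                           
                                           
                                           
                                           
                                           
                                           
                                           
                                           
                                           
                                           
                                           
                                           


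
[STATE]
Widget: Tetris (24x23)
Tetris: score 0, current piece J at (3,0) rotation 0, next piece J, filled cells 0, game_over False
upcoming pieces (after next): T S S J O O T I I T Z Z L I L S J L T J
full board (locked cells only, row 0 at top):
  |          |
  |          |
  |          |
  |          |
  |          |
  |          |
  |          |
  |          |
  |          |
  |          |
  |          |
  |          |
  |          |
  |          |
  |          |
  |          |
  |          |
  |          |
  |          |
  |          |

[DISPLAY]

   █      │Next:        
   ███    │█            
          │███          
          │             
          │             
          │             
          │Score:       
          │0            
          │             
          │             
          │             
          │             
          │             
          │             
          │             
          │             
          │             
          │             
          │             
          │             
          │             
          │             
          │             


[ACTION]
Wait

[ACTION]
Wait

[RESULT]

          │Next:        
          │█            
   █      │███          
   ███    │             
          │             
          │             
          │Score:       
          │0            
          │             
          │             
          │             
          │             
          │             
          │             
          │             
          │             
          │             
          │             
          │             
          │             
          │             
          │             
          │             


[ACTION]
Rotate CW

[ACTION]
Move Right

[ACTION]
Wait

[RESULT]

          │Next:        
          │█            
          │███          
    ██    │             
    █     │             
    █     │             
          │Score:       
          │0            
          │             
          │             
          │             
          │             
          │             
          │             
          │             
          │             
          │             
          │             
          │             
          │             
          │             
          │             
          │             


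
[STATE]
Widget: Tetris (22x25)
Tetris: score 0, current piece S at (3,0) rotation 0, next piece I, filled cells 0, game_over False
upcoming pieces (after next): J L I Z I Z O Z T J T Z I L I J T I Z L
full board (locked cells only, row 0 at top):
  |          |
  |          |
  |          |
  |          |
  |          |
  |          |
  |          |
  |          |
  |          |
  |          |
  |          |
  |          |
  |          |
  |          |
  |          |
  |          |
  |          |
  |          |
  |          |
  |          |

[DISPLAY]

    ░░    │Next:      
   ░░     │████       
          │           
          │           
          │           
          │           
          │Score:     
          │0          
          │           
          │           
          │           
          │           
          │           
          │           
          │           
          │           
          │           
          │           
          │           
          │           
          │           
          │           
          │           
          │           
          │           


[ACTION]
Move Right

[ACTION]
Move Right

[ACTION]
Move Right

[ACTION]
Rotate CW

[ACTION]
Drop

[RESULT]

          │Next:      
      ░   │████       
      ░░  │           
       ░  │           
          │           
          │           
          │Score:     
          │0          
          │           
          │           
          │           
          │           
          │           
          │           
          │           
          │           
          │           
          │           
          │           
          │           
          │           
          │           
          │           
          │           
          │           


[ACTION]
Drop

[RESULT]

          │Next:      
          │████       
      ░   │           
      ░░  │           
       ░  │           
          │           
          │Score:     
          │0          
          │           
          │           
          │           
          │           
          │           
          │           
          │           
          │           
          │           
          │           
          │           
          │           
          │           
          │           
          │           
          │           
          │           


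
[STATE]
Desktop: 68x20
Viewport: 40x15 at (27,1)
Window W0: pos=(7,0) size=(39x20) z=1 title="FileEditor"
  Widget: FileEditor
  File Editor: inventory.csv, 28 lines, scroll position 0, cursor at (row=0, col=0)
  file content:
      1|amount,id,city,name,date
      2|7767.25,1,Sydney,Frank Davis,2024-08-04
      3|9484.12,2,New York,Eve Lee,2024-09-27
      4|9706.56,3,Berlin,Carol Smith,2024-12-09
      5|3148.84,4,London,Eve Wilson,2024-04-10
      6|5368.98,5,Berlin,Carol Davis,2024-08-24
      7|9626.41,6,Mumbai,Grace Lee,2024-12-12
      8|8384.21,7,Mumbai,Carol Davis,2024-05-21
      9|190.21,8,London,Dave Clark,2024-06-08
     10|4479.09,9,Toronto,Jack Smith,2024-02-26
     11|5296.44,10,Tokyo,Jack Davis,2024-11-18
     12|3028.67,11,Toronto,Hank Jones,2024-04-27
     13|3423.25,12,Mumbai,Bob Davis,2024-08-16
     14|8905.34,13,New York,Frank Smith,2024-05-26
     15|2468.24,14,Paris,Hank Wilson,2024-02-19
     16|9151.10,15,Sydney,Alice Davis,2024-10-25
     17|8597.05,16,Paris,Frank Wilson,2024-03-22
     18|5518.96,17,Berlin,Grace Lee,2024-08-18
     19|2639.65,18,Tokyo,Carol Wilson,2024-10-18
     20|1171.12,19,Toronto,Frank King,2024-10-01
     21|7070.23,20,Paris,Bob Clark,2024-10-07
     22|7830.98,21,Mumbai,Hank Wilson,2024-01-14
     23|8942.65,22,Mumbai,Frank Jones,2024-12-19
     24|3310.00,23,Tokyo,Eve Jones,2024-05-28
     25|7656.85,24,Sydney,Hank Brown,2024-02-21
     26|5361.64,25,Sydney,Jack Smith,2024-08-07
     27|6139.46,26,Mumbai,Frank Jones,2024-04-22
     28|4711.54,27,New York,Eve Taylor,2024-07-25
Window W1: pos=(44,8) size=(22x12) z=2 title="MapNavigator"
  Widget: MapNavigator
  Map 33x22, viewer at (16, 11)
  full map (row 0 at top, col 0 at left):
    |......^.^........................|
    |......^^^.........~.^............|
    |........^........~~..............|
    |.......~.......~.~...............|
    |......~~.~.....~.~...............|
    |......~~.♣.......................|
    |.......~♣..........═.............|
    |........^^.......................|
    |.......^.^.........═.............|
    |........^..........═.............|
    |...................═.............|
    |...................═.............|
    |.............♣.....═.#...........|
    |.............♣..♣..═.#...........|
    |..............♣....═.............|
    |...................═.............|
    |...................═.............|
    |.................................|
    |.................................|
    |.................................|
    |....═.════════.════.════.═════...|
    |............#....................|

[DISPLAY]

                  ┃                     
──────────────────┨                     
,date            ▲┃                     
ank Davis,2024-08█┃                     
Eve Lee,2024-09-2░┃                     
rol Smith,2024-12░┃                     
e Wilson,2024-04-░┃                     
rol Davis,2024-08┏━━━━━━━━━━━━━━━━━━━━┓ 
ace Lee,2024-12-1┃ MapNavigator       ┃ 
rol Davis,2024-05┠────────────────────┨ 
e Clark,2024-06-0┃..^^................┃ 
ack Smith,2024-02┃.^.^.........═......┃ 
ck Davis,2024-11-┃..^..........═......┃ 
Hank Jones,2024-0┃.............═......┃ 
ob Davis,2024-08-┃..........@..═......┃ 


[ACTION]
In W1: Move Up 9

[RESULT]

                  ┃                     
──────────────────┨                     
,date            ▲┃                     
ank Davis,2024-08█┃                     
Eve Lee,2024-09-2░┃                     
rol Smith,2024-12░┃                     
e Wilson,2024-04-░┃                     
rol Davis,2024-08┏━━━━━━━━━━━━━━━━━━━━┓ 
ace Lee,2024-12-1┃ MapNavigator       ┃ 
rol Davis,2024-05┠────────────────────┨ 
e Clark,2024-06-0┃                    ┃ 
ack Smith,2024-02┃                    ┃ 
ck Davis,2024-11-┃^.^.................┃ 
Hank Jones,2024-0┃^^^.........~.^.....┃ 
ob Davis,2024-08-┃..^.......@~~.......┃ 


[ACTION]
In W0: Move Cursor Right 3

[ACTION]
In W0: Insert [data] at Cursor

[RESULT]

                  ┃                     
──────────────────┨                     
name,date        ▲┃                     
ank Davis,2024-08█┃                     
Eve Lee,2024-09-2░┃                     
rol Smith,2024-12░┃                     
e Wilson,2024-04-░┃                     
rol Davis,2024-08┏━━━━━━━━━━━━━━━━━━━━┓ 
ace Lee,2024-12-1┃ MapNavigator       ┃ 
rol Davis,2024-05┠────────────────────┨ 
e Clark,2024-06-0┃                    ┃ 
ack Smith,2024-02┃                    ┃ 
ck Davis,2024-11-┃^.^.................┃ 
Hank Jones,2024-0┃^^^.........~.^.....┃ 
ob Davis,2024-08-┃..^.......@~~.......┃ 


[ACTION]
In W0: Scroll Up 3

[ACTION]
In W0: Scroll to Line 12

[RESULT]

                  ┃                     
──────────────────┨                     
Hank Jones,2024-0▲┃                     
ob Davis,2024-08-░┃                     
,Frank Smith,2024░┃                     
nk Wilson,2024-02░┃                     
lice Davis,2024-1░┃                     
ank Wilson,2024-0┏━━━━━━━━━━━━━━━━━━━━┓ 
race Lee,2024-08-┃ MapNavigator       ┃ 
rol Wilson,2024-1┠────────────────────┨ 
Frank King,2024-1┃                    ┃ 
b Clark,2024-10-0┃                    ┃ 
ank Wilson,2024-0┃^.^.................┃ 
rank Jones,2024-1┃^^^.........~.^.....┃ 
e Jones,2024-05-2┃..^.......@~~.......┃ 


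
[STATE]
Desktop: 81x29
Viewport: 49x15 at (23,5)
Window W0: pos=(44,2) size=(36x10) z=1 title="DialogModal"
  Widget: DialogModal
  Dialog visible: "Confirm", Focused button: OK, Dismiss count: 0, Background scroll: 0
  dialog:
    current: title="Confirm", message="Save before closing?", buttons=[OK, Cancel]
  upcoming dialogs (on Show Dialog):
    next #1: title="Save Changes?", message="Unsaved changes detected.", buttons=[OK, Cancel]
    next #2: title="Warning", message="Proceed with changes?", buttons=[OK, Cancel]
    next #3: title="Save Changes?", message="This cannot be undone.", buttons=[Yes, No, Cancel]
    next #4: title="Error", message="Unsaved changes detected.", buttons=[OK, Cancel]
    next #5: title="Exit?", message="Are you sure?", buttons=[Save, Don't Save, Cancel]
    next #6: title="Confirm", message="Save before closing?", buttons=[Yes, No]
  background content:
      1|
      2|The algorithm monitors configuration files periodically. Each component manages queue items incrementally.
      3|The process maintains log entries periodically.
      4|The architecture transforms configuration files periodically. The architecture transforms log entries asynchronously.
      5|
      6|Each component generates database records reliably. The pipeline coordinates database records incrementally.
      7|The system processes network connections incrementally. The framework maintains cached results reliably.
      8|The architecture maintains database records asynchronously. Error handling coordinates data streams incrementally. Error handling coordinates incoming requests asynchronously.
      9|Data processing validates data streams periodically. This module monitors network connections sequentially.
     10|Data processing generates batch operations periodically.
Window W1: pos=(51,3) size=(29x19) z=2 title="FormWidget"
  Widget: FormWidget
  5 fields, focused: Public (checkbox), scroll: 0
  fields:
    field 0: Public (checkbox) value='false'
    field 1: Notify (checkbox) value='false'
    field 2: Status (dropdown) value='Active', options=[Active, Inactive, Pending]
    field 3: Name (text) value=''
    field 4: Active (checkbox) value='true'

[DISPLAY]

                     ┃     ┌┠────────────────────
                     ┃The a│┃> Public:     [ ]   
                     ┃The p│┃  Notify:     [ ]   
                     ┃The a│┃  Status:     [Activ
                     ┃     └┃  Name:       [     
                     ┃Each c┃  Active:     [x]   
                     ┗━━━━━━┃                    
                            ┃                    
                            ┃                    
                            ┃                    
                            ┃                    
                            ┃                    
                            ┃                    
                            ┃                    
                            ┃                    


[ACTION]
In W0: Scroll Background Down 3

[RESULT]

                     ┃The a┌┠────────────────────
                     ┃     │┃> Public:     [ ]   
                     ┃Each │┃  Notify:     [ ]   
                     ┃The s│┃  Status:     [Activ
                     ┃The a└┃  Name:       [     
                     ┃Data p┃  Active:     [x]   
                     ┗━━━━━━┃                    
                            ┃                    
                            ┃                    
                            ┃                    
                            ┃                    
                            ┃                    
                            ┃                    
                            ┃                    
                            ┃                    


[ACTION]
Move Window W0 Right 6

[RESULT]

                      ┃The a┠────────────────────
                      ┃     ┃> Public:     [ ]   
                      ┃Each ┃  Notify:     [ ]   
                      ┃The s┃  Status:     [Activ
                      ┃The a┃  Name:       [     
                      ┃Data ┃  Active:     [x]   
                      ┗━━━━━┃                    
                            ┃                    
                            ┃                    
                            ┃                    
                            ┃                    
                            ┃                    
                            ┃                    
                            ┃                    
                            ┃                    


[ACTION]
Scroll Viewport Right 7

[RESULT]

               ┃The a┠───────────────────────────
               ┃     ┃> Public:     [ ]          
               ┃Each ┃  Notify:     [ ]          
               ┃The s┃  Status:     [Active    ▼]
               ┃The a┃  Name:       [           ]
               ┃Data ┃  Active:     [x]          
               ┗━━━━━┃                           
                     ┃                           
                     ┃                           
                     ┃                           
                     ┃                           
                     ┃                           
                     ┃                           
                     ┃                           
                     ┃                           


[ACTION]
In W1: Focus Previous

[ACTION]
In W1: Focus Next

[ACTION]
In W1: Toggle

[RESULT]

               ┃The a┠───────────────────────────
               ┃     ┃> Public:     [x]          
               ┃Each ┃  Notify:     [ ]          
               ┃The s┃  Status:     [Active    ▼]
               ┃The a┃  Name:       [           ]
               ┃Data ┃  Active:     [x]          
               ┗━━━━━┃                           
                     ┃                           
                     ┃                           
                     ┃                           
                     ┃                           
                     ┃                           
                     ┃                           
                     ┃                           
                     ┃                           


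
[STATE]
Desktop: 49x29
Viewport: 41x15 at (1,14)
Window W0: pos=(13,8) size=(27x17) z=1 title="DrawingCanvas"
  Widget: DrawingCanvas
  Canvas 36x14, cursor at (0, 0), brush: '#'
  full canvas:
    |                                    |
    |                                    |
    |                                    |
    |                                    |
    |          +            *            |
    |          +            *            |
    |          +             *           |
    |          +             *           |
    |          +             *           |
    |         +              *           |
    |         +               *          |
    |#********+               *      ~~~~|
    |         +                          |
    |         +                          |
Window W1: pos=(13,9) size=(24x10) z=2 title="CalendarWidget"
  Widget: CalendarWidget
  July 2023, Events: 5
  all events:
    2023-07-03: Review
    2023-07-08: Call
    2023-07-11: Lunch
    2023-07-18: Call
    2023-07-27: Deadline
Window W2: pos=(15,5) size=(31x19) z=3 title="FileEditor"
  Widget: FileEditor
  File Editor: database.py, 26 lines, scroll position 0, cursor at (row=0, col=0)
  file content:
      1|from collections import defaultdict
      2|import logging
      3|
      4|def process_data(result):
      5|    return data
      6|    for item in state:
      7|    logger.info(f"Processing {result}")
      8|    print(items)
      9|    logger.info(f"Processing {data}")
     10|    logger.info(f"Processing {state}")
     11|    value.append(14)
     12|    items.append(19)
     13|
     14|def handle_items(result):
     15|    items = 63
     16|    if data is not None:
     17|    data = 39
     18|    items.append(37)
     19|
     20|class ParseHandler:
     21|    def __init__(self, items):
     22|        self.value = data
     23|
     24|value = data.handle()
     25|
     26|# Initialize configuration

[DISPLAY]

            ┃ ┃    logger.info(f"Processi
            ┃ ┃    print(items)          
            ┃1┃    logger.info(f"Processi
            ┃1┃    logger.info(f"Processi
            ┗━┃    value.append(14)      
            ┃ ┃    items.append(19)      
            ┃ ┃                          
            ┃ ┃def handle_items(result): 
            ┃#┃    items = 63            
            ┃ ┗━━━━━━━━━━━━━━━━━━━━━━━━━━
            ┗━━━━━━━━━━━━━━━━━━━━━━━━━┛  
                                         
                                         
                                         
                                         


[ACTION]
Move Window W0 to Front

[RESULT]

            ┃                         ┃si
            ┃          +            * ┃  
            ┃          +            * ┃si
            ┃          +             *┃si
            ┃          +             *┃  
            ┃          +             *┃  
            ┃         +              *┃  
            ┃         +               ┃: 
            ┃#********+               ┃  
            ┃         +               ┃━━
            ┗━━━━━━━━━━━━━━━━━━━━━━━━━┛  
                                         
                                         
                                         
                                         


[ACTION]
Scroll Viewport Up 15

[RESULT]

                                         
                                         
                                         
                                         
                                         
              ┏━━━━━━━━━━━━━━━━━━━━━━━━━━
              ┃ FileEditor               
              ┠──────────────────────────
            ┏━━━━━━━━━━━━━━━━━━━━━━━━━┓de
            ┃ DrawingCanvas           ┃  
            ┠─────────────────────────┨  
            ┃+                        ┃: 
            ┃                         ┃  
            ┃                         ┃  
            ┃                         ┃si


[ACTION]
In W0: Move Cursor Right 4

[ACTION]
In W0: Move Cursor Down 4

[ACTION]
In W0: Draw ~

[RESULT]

                                         
                                         
                                         
                                         
                                         
              ┏━━━━━━━━━━━━━━━━━━━━━━━━━━
              ┃ FileEditor               
              ┠──────────────────────────
            ┏━━━━━━━━━━━━━━━━━━━━━━━━━┓de
            ┃ DrawingCanvas           ┃  
            ┠─────────────────────────┨  
            ┃                         ┃: 
            ┃                         ┃  
            ┃                         ┃  
            ┃                         ┃si
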